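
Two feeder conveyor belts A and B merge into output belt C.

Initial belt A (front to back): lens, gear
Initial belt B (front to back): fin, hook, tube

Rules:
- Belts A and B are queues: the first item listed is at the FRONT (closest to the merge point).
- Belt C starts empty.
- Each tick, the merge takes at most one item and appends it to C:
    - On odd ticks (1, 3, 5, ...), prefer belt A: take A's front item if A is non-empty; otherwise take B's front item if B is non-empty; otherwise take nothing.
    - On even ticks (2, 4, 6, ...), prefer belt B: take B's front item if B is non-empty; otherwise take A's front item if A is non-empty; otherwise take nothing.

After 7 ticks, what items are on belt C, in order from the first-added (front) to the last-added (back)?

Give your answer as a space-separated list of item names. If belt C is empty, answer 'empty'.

Tick 1: prefer A, take lens from A; A=[gear] B=[fin,hook,tube] C=[lens]
Tick 2: prefer B, take fin from B; A=[gear] B=[hook,tube] C=[lens,fin]
Tick 3: prefer A, take gear from A; A=[-] B=[hook,tube] C=[lens,fin,gear]
Tick 4: prefer B, take hook from B; A=[-] B=[tube] C=[lens,fin,gear,hook]
Tick 5: prefer A, take tube from B; A=[-] B=[-] C=[lens,fin,gear,hook,tube]
Tick 6: prefer B, both empty, nothing taken; A=[-] B=[-] C=[lens,fin,gear,hook,tube]
Tick 7: prefer A, both empty, nothing taken; A=[-] B=[-] C=[lens,fin,gear,hook,tube]

Answer: lens fin gear hook tube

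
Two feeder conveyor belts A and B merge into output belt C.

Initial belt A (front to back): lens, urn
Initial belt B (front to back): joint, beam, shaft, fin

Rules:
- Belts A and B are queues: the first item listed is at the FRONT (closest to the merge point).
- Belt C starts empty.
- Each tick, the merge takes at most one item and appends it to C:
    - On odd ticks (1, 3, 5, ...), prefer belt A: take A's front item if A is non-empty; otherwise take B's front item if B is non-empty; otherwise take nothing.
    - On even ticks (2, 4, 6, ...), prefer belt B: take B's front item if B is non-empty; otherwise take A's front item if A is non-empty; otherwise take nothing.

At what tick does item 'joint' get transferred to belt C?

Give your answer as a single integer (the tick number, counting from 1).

Tick 1: prefer A, take lens from A; A=[urn] B=[joint,beam,shaft,fin] C=[lens]
Tick 2: prefer B, take joint from B; A=[urn] B=[beam,shaft,fin] C=[lens,joint]

Answer: 2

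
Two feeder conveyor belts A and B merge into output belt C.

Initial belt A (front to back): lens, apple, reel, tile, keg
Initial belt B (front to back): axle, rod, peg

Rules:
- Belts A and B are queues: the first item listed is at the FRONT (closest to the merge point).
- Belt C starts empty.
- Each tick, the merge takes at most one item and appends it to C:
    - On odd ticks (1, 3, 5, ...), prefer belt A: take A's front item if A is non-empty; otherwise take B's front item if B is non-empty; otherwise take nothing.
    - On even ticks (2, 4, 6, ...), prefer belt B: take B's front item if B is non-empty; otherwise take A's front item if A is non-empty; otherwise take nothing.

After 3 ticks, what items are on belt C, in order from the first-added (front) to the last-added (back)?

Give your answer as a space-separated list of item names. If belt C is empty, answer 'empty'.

Tick 1: prefer A, take lens from A; A=[apple,reel,tile,keg] B=[axle,rod,peg] C=[lens]
Tick 2: prefer B, take axle from B; A=[apple,reel,tile,keg] B=[rod,peg] C=[lens,axle]
Tick 3: prefer A, take apple from A; A=[reel,tile,keg] B=[rod,peg] C=[lens,axle,apple]

Answer: lens axle apple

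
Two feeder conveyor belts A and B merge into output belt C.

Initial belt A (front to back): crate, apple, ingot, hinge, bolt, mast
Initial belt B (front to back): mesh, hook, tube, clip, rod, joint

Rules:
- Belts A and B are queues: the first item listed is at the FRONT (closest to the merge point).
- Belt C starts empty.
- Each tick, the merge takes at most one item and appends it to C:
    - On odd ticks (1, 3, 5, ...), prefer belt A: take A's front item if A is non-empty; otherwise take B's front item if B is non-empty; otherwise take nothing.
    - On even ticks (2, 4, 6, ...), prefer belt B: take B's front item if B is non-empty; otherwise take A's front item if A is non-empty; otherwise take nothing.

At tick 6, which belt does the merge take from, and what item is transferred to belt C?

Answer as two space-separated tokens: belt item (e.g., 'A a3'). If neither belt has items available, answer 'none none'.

Tick 1: prefer A, take crate from A; A=[apple,ingot,hinge,bolt,mast] B=[mesh,hook,tube,clip,rod,joint] C=[crate]
Tick 2: prefer B, take mesh from B; A=[apple,ingot,hinge,bolt,mast] B=[hook,tube,clip,rod,joint] C=[crate,mesh]
Tick 3: prefer A, take apple from A; A=[ingot,hinge,bolt,mast] B=[hook,tube,clip,rod,joint] C=[crate,mesh,apple]
Tick 4: prefer B, take hook from B; A=[ingot,hinge,bolt,mast] B=[tube,clip,rod,joint] C=[crate,mesh,apple,hook]
Tick 5: prefer A, take ingot from A; A=[hinge,bolt,mast] B=[tube,clip,rod,joint] C=[crate,mesh,apple,hook,ingot]
Tick 6: prefer B, take tube from B; A=[hinge,bolt,mast] B=[clip,rod,joint] C=[crate,mesh,apple,hook,ingot,tube]

Answer: B tube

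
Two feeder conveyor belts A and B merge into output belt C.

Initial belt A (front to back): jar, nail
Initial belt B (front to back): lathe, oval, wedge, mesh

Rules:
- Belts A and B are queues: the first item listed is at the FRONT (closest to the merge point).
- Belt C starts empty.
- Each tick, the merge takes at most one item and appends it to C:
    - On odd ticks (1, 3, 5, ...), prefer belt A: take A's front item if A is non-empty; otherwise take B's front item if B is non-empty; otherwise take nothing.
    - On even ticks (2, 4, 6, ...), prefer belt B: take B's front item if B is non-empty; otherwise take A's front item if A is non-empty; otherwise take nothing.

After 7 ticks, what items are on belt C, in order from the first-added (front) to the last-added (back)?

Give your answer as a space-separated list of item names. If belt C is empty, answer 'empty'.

Tick 1: prefer A, take jar from A; A=[nail] B=[lathe,oval,wedge,mesh] C=[jar]
Tick 2: prefer B, take lathe from B; A=[nail] B=[oval,wedge,mesh] C=[jar,lathe]
Tick 3: prefer A, take nail from A; A=[-] B=[oval,wedge,mesh] C=[jar,lathe,nail]
Tick 4: prefer B, take oval from B; A=[-] B=[wedge,mesh] C=[jar,lathe,nail,oval]
Tick 5: prefer A, take wedge from B; A=[-] B=[mesh] C=[jar,lathe,nail,oval,wedge]
Tick 6: prefer B, take mesh from B; A=[-] B=[-] C=[jar,lathe,nail,oval,wedge,mesh]
Tick 7: prefer A, both empty, nothing taken; A=[-] B=[-] C=[jar,lathe,nail,oval,wedge,mesh]

Answer: jar lathe nail oval wedge mesh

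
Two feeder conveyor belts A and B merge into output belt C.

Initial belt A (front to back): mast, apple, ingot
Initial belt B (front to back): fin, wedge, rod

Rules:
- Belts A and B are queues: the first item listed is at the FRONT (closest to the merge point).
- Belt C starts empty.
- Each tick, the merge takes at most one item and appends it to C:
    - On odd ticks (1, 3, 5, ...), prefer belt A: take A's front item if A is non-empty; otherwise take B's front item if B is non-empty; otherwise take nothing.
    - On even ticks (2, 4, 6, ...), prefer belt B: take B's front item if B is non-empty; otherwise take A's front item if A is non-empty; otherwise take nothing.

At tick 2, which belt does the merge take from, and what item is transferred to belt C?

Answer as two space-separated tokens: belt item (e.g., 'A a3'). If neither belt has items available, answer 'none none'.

Tick 1: prefer A, take mast from A; A=[apple,ingot] B=[fin,wedge,rod] C=[mast]
Tick 2: prefer B, take fin from B; A=[apple,ingot] B=[wedge,rod] C=[mast,fin]

Answer: B fin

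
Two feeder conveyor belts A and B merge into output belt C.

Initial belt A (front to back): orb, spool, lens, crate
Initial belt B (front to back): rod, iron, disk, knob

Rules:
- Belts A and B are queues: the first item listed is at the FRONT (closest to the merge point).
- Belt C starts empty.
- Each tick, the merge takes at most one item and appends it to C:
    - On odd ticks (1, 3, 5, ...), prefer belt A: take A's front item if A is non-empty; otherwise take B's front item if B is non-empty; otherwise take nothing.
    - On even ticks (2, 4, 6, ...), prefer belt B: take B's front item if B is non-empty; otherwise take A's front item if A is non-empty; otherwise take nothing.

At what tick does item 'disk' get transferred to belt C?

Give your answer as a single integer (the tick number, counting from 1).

Tick 1: prefer A, take orb from A; A=[spool,lens,crate] B=[rod,iron,disk,knob] C=[orb]
Tick 2: prefer B, take rod from B; A=[spool,lens,crate] B=[iron,disk,knob] C=[orb,rod]
Tick 3: prefer A, take spool from A; A=[lens,crate] B=[iron,disk,knob] C=[orb,rod,spool]
Tick 4: prefer B, take iron from B; A=[lens,crate] B=[disk,knob] C=[orb,rod,spool,iron]
Tick 5: prefer A, take lens from A; A=[crate] B=[disk,knob] C=[orb,rod,spool,iron,lens]
Tick 6: prefer B, take disk from B; A=[crate] B=[knob] C=[orb,rod,spool,iron,lens,disk]

Answer: 6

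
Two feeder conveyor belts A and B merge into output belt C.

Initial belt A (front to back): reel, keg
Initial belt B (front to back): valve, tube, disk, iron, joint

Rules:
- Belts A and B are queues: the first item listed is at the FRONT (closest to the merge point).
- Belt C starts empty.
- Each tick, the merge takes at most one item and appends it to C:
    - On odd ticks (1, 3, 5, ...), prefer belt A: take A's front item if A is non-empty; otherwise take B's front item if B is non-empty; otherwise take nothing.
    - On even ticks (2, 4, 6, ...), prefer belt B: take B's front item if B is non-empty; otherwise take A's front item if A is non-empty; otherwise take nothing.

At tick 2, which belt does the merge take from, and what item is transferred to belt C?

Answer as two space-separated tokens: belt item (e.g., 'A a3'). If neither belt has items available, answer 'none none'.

Tick 1: prefer A, take reel from A; A=[keg] B=[valve,tube,disk,iron,joint] C=[reel]
Tick 2: prefer B, take valve from B; A=[keg] B=[tube,disk,iron,joint] C=[reel,valve]

Answer: B valve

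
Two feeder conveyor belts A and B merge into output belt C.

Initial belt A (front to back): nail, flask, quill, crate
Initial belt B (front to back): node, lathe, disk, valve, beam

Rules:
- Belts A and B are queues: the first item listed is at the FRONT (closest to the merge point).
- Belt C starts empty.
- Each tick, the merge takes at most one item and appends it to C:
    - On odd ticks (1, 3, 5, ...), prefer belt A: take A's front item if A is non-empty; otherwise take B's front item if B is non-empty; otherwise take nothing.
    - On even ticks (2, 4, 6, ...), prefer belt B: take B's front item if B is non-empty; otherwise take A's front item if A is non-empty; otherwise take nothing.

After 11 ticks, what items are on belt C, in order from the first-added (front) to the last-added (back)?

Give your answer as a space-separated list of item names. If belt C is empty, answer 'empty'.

Tick 1: prefer A, take nail from A; A=[flask,quill,crate] B=[node,lathe,disk,valve,beam] C=[nail]
Tick 2: prefer B, take node from B; A=[flask,quill,crate] B=[lathe,disk,valve,beam] C=[nail,node]
Tick 3: prefer A, take flask from A; A=[quill,crate] B=[lathe,disk,valve,beam] C=[nail,node,flask]
Tick 4: prefer B, take lathe from B; A=[quill,crate] B=[disk,valve,beam] C=[nail,node,flask,lathe]
Tick 5: prefer A, take quill from A; A=[crate] B=[disk,valve,beam] C=[nail,node,flask,lathe,quill]
Tick 6: prefer B, take disk from B; A=[crate] B=[valve,beam] C=[nail,node,flask,lathe,quill,disk]
Tick 7: prefer A, take crate from A; A=[-] B=[valve,beam] C=[nail,node,flask,lathe,quill,disk,crate]
Tick 8: prefer B, take valve from B; A=[-] B=[beam] C=[nail,node,flask,lathe,quill,disk,crate,valve]
Tick 9: prefer A, take beam from B; A=[-] B=[-] C=[nail,node,flask,lathe,quill,disk,crate,valve,beam]
Tick 10: prefer B, both empty, nothing taken; A=[-] B=[-] C=[nail,node,flask,lathe,quill,disk,crate,valve,beam]
Tick 11: prefer A, both empty, nothing taken; A=[-] B=[-] C=[nail,node,flask,lathe,quill,disk,crate,valve,beam]

Answer: nail node flask lathe quill disk crate valve beam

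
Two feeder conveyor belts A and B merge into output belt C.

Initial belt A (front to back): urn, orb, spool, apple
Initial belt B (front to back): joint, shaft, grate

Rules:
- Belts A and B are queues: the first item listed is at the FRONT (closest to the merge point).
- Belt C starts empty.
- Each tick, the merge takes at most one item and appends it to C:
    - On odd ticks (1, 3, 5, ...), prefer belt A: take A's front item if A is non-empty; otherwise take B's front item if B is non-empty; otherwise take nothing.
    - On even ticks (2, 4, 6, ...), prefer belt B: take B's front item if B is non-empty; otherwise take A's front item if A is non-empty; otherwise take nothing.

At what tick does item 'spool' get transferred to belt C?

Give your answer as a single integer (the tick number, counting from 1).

Tick 1: prefer A, take urn from A; A=[orb,spool,apple] B=[joint,shaft,grate] C=[urn]
Tick 2: prefer B, take joint from B; A=[orb,spool,apple] B=[shaft,grate] C=[urn,joint]
Tick 3: prefer A, take orb from A; A=[spool,apple] B=[shaft,grate] C=[urn,joint,orb]
Tick 4: prefer B, take shaft from B; A=[spool,apple] B=[grate] C=[urn,joint,orb,shaft]
Tick 5: prefer A, take spool from A; A=[apple] B=[grate] C=[urn,joint,orb,shaft,spool]

Answer: 5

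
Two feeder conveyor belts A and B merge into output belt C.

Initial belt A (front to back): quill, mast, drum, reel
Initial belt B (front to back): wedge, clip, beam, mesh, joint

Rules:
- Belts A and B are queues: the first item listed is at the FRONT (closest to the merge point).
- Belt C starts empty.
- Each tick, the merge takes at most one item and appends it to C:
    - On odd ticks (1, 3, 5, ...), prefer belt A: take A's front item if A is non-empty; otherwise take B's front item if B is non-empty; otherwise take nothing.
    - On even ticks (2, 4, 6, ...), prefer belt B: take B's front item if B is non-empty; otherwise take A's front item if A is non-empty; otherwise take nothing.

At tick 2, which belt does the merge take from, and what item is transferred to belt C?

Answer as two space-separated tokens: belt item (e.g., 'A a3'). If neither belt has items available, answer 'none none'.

Tick 1: prefer A, take quill from A; A=[mast,drum,reel] B=[wedge,clip,beam,mesh,joint] C=[quill]
Tick 2: prefer B, take wedge from B; A=[mast,drum,reel] B=[clip,beam,mesh,joint] C=[quill,wedge]

Answer: B wedge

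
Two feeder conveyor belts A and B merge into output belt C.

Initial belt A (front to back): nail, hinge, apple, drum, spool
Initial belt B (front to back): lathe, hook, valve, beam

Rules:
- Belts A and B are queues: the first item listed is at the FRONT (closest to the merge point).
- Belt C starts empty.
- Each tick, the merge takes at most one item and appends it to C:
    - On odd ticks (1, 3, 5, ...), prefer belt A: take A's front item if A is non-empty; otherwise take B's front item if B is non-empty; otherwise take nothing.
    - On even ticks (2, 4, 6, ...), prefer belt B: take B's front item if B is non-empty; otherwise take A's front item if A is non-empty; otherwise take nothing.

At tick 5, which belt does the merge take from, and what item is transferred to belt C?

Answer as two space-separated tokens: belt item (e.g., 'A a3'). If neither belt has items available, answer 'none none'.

Answer: A apple

Derivation:
Tick 1: prefer A, take nail from A; A=[hinge,apple,drum,spool] B=[lathe,hook,valve,beam] C=[nail]
Tick 2: prefer B, take lathe from B; A=[hinge,apple,drum,spool] B=[hook,valve,beam] C=[nail,lathe]
Tick 3: prefer A, take hinge from A; A=[apple,drum,spool] B=[hook,valve,beam] C=[nail,lathe,hinge]
Tick 4: prefer B, take hook from B; A=[apple,drum,spool] B=[valve,beam] C=[nail,lathe,hinge,hook]
Tick 5: prefer A, take apple from A; A=[drum,spool] B=[valve,beam] C=[nail,lathe,hinge,hook,apple]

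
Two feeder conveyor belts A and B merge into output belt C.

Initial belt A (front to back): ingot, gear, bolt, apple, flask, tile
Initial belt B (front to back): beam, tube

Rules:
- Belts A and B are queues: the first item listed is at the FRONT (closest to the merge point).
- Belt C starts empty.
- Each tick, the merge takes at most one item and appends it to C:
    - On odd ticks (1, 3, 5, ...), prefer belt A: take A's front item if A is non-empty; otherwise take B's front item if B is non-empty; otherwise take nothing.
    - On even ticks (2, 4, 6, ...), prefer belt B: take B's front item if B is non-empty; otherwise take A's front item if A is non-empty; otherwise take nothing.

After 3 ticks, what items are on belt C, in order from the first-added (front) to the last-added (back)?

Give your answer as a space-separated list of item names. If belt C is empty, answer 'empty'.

Tick 1: prefer A, take ingot from A; A=[gear,bolt,apple,flask,tile] B=[beam,tube] C=[ingot]
Tick 2: prefer B, take beam from B; A=[gear,bolt,apple,flask,tile] B=[tube] C=[ingot,beam]
Tick 3: prefer A, take gear from A; A=[bolt,apple,flask,tile] B=[tube] C=[ingot,beam,gear]

Answer: ingot beam gear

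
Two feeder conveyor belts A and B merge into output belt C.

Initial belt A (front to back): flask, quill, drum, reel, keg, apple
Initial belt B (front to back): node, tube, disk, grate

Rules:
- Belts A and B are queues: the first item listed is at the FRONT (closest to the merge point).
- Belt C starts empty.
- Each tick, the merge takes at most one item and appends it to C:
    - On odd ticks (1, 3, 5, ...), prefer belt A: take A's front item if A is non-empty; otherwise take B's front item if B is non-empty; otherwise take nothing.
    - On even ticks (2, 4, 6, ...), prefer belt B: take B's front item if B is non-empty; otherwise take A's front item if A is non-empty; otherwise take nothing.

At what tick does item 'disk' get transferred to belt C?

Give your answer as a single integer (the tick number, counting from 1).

Answer: 6

Derivation:
Tick 1: prefer A, take flask from A; A=[quill,drum,reel,keg,apple] B=[node,tube,disk,grate] C=[flask]
Tick 2: prefer B, take node from B; A=[quill,drum,reel,keg,apple] B=[tube,disk,grate] C=[flask,node]
Tick 3: prefer A, take quill from A; A=[drum,reel,keg,apple] B=[tube,disk,grate] C=[flask,node,quill]
Tick 4: prefer B, take tube from B; A=[drum,reel,keg,apple] B=[disk,grate] C=[flask,node,quill,tube]
Tick 5: prefer A, take drum from A; A=[reel,keg,apple] B=[disk,grate] C=[flask,node,quill,tube,drum]
Tick 6: prefer B, take disk from B; A=[reel,keg,apple] B=[grate] C=[flask,node,quill,tube,drum,disk]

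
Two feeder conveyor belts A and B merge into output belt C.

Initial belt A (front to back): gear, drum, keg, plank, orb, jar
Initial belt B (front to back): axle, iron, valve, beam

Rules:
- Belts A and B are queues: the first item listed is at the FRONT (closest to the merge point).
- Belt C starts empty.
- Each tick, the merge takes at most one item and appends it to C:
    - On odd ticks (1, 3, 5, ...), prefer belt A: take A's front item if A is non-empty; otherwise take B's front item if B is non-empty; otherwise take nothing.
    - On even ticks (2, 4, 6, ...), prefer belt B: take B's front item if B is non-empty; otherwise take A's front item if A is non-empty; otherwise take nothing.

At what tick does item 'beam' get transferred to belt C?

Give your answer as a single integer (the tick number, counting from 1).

Tick 1: prefer A, take gear from A; A=[drum,keg,plank,orb,jar] B=[axle,iron,valve,beam] C=[gear]
Tick 2: prefer B, take axle from B; A=[drum,keg,plank,orb,jar] B=[iron,valve,beam] C=[gear,axle]
Tick 3: prefer A, take drum from A; A=[keg,plank,orb,jar] B=[iron,valve,beam] C=[gear,axle,drum]
Tick 4: prefer B, take iron from B; A=[keg,plank,orb,jar] B=[valve,beam] C=[gear,axle,drum,iron]
Tick 5: prefer A, take keg from A; A=[plank,orb,jar] B=[valve,beam] C=[gear,axle,drum,iron,keg]
Tick 6: prefer B, take valve from B; A=[plank,orb,jar] B=[beam] C=[gear,axle,drum,iron,keg,valve]
Tick 7: prefer A, take plank from A; A=[orb,jar] B=[beam] C=[gear,axle,drum,iron,keg,valve,plank]
Tick 8: prefer B, take beam from B; A=[orb,jar] B=[-] C=[gear,axle,drum,iron,keg,valve,plank,beam]

Answer: 8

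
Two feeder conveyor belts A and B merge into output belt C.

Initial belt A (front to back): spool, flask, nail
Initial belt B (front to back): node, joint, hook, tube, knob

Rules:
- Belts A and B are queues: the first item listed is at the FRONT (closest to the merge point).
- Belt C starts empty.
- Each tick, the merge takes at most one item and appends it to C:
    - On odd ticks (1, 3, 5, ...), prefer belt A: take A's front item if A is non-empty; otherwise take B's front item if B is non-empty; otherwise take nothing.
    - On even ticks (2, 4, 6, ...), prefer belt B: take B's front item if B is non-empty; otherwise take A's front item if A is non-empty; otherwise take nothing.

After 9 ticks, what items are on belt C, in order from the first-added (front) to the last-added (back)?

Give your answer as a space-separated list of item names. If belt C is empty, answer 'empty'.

Answer: spool node flask joint nail hook tube knob

Derivation:
Tick 1: prefer A, take spool from A; A=[flask,nail] B=[node,joint,hook,tube,knob] C=[spool]
Tick 2: prefer B, take node from B; A=[flask,nail] B=[joint,hook,tube,knob] C=[spool,node]
Tick 3: prefer A, take flask from A; A=[nail] B=[joint,hook,tube,knob] C=[spool,node,flask]
Tick 4: prefer B, take joint from B; A=[nail] B=[hook,tube,knob] C=[spool,node,flask,joint]
Tick 5: prefer A, take nail from A; A=[-] B=[hook,tube,knob] C=[spool,node,flask,joint,nail]
Tick 6: prefer B, take hook from B; A=[-] B=[tube,knob] C=[spool,node,flask,joint,nail,hook]
Tick 7: prefer A, take tube from B; A=[-] B=[knob] C=[spool,node,flask,joint,nail,hook,tube]
Tick 8: prefer B, take knob from B; A=[-] B=[-] C=[spool,node,flask,joint,nail,hook,tube,knob]
Tick 9: prefer A, both empty, nothing taken; A=[-] B=[-] C=[spool,node,flask,joint,nail,hook,tube,knob]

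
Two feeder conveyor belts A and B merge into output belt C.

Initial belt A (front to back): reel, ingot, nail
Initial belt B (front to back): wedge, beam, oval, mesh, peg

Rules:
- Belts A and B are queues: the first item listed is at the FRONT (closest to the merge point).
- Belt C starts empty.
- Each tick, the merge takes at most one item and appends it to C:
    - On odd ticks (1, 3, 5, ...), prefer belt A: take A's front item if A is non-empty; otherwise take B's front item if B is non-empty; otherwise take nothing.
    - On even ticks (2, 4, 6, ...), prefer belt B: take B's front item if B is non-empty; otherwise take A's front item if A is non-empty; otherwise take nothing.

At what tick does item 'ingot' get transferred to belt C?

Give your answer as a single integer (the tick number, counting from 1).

Tick 1: prefer A, take reel from A; A=[ingot,nail] B=[wedge,beam,oval,mesh,peg] C=[reel]
Tick 2: prefer B, take wedge from B; A=[ingot,nail] B=[beam,oval,mesh,peg] C=[reel,wedge]
Tick 3: prefer A, take ingot from A; A=[nail] B=[beam,oval,mesh,peg] C=[reel,wedge,ingot]

Answer: 3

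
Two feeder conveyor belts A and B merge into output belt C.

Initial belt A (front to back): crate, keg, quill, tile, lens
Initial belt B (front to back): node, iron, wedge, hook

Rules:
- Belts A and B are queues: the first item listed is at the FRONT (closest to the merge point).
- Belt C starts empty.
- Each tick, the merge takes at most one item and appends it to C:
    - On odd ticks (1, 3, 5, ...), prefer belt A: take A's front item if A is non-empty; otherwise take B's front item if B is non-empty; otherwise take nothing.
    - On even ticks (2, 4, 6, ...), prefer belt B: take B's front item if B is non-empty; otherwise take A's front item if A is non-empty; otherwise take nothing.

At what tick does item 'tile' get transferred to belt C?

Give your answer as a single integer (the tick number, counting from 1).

Tick 1: prefer A, take crate from A; A=[keg,quill,tile,lens] B=[node,iron,wedge,hook] C=[crate]
Tick 2: prefer B, take node from B; A=[keg,quill,tile,lens] B=[iron,wedge,hook] C=[crate,node]
Tick 3: prefer A, take keg from A; A=[quill,tile,lens] B=[iron,wedge,hook] C=[crate,node,keg]
Tick 4: prefer B, take iron from B; A=[quill,tile,lens] B=[wedge,hook] C=[crate,node,keg,iron]
Tick 5: prefer A, take quill from A; A=[tile,lens] B=[wedge,hook] C=[crate,node,keg,iron,quill]
Tick 6: prefer B, take wedge from B; A=[tile,lens] B=[hook] C=[crate,node,keg,iron,quill,wedge]
Tick 7: prefer A, take tile from A; A=[lens] B=[hook] C=[crate,node,keg,iron,quill,wedge,tile]

Answer: 7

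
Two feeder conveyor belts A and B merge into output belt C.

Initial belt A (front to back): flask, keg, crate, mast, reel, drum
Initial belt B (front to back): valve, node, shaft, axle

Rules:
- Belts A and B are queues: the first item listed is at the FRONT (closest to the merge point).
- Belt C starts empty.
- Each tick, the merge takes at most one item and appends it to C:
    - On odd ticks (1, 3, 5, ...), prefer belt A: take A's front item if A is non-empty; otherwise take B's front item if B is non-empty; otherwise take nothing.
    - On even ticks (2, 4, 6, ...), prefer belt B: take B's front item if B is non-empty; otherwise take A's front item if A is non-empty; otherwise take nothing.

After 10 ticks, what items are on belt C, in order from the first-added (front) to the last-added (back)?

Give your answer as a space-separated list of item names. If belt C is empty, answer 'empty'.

Answer: flask valve keg node crate shaft mast axle reel drum

Derivation:
Tick 1: prefer A, take flask from A; A=[keg,crate,mast,reel,drum] B=[valve,node,shaft,axle] C=[flask]
Tick 2: prefer B, take valve from B; A=[keg,crate,mast,reel,drum] B=[node,shaft,axle] C=[flask,valve]
Tick 3: prefer A, take keg from A; A=[crate,mast,reel,drum] B=[node,shaft,axle] C=[flask,valve,keg]
Tick 4: prefer B, take node from B; A=[crate,mast,reel,drum] B=[shaft,axle] C=[flask,valve,keg,node]
Tick 5: prefer A, take crate from A; A=[mast,reel,drum] B=[shaft,axle] C=[flask,valve,keg,node,crate]
Tick 6: prefer B, take shaft from B; A=[mast,reel,drum] B=[axle] C=[flask,valve,keg,node,crate,shaft]
Tick 7: prefer A, take mast from A; A=[reel,drum] B=[axle] C=[flask,valve,keg,node,crate,shaft,mast]
Tick 8: prefer B, take axle from B; A=[reel,drum] B=[-] C=[flask,valve,keg,node,crate,shaft,mast,axle]
Tick 9: prefer A, take reel from A; A=[drum] B=[-] C=[flask,valve,keg,node,crate,shaft,mast,axle,reel]
Tick 10: prefer B, take drum from A; A=[-] B=[-] C=[flask,valve,keg,node,crate,shaft,mast,axle,reel,drum]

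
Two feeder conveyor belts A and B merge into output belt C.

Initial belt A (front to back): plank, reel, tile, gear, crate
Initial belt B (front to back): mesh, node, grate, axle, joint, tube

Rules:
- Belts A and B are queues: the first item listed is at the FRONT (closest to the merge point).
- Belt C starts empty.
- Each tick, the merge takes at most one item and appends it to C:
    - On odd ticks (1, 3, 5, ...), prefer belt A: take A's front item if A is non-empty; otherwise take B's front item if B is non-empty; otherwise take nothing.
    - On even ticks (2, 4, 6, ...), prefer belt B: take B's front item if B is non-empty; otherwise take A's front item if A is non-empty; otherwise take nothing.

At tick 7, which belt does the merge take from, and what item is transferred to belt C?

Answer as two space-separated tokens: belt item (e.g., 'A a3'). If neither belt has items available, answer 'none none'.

Answer: A gear

Derivation:
Tick 1: prefer A, take plank from A; A=[reel,tile,gear,crate] B=[mesh,node,grate,axle,joint,tube] C=[plank]
Tick 2: prefer B, take mesh from B; A=[reel,tile,gear,crate] B=[node,grate,axle,joint,tube] C=[plank,mesh]
Tick 3: prefer A, take reel from A; A=[tile,gear,crate] B=[node,grate,axle,joint,tube] C=[plank,mesh,reel]
Tick 4: prefer B, take node from B; A=[tile,gear,crate] B=[grate,axle,joint,tube] C=[plank,mesh,reel,node]
Tick 5: prefer A, take tile from A; A=[gear,crate] B=[grate,axle,joint,tube] C=[plank,mesh,reel,node,tile]
Tick 6: prefer B, take grate from B; A=[gear,crate] B=[axle,joint,tube] C=[plank,mesh,reel,node,tile,grate]
Tick 7: prefer A, take gear from A; A=[crate] B=[axle,joint,tube] C=[plank,mesh,reel,node,tile,grate,gear]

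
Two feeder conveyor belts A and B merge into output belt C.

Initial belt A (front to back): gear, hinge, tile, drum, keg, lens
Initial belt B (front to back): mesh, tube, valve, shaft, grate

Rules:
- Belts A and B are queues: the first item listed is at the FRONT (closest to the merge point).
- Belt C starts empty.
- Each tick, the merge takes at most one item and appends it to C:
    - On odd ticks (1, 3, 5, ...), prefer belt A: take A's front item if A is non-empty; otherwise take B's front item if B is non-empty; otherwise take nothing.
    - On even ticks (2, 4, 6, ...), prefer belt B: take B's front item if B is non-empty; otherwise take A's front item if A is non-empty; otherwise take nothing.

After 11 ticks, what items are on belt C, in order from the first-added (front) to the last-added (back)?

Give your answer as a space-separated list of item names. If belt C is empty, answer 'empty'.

Tick 1: prefer A, take gear from A; A=[hinge,tile,drum,keg,lens] B=[mesh,tube,valve,shaft,grate] C=[gear]
Tick 2: prefer B, take mesh from B; A=[hinge,tile,drum,keg,lens] B=[tube,valve,shaft,grate] C=[gear,mesh]
Tick 3: prefer A, take hinge from A; A=[tile,drum,keg,lens] B=[tube,valve,shaft,grate] C=[gear,mesh,hinge]
Tick 4: prefer B, take tube from B; A=[tile,drum,keg,lens] B=[valve,shaft,grate] C=[gear,mesh,hinge,tube]
Tick 5: prefer A, take tile from A; A=[drum,keg,lens] B=[valve,shaft,grate] C=[gear,mesh,hinge,tube,tile]
Tick 6: prefer B, take valve from B; A=[drum,keg,lens] B=[shaft,grate] C=[gear,mesh,hinge,tube,tile,valve]
Tick 7: prefer A, take drum from A; A=[keg,lens] B=[shaft,grate] C=[gear,mesh,hinge,tube,tile,valve,drum]
Tick 8: prefer B, take shaft from B; A=[keg,lens] B=[grate] C=[gear,mesh,hinge,tube,tile,valve,drum,shaft]
Tick 9: prefer A, take keg from A; A=[lens] B=[grate] C=[gear,mesh,hinge,tube,tile,valve,drum,shaft,keg]
Tick 10: prefer B, take grate from B; A=[lens] B=[-] C=[gear,mesh,hinge,tube,tile,valve,drum,shaft,keg,grate]
Tick 11: prefer A, take lens from A; A=[-] B=[-] C=[gear,mesh,hinge,tube,tile,valve,drum,shaft,keg,grate,lens]

Answer: gear mesh hinge tube tile valve drum shaft keg grate lens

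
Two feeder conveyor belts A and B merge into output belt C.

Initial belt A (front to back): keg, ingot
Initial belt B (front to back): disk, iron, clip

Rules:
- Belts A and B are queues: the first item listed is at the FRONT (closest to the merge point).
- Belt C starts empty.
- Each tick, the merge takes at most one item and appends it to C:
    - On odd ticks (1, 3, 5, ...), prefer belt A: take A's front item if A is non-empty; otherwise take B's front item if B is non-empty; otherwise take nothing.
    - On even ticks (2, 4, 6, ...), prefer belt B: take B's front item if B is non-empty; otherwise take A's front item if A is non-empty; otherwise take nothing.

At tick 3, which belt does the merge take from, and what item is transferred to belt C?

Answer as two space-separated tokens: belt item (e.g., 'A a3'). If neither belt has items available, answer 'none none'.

Answer: A ingot

Derivation:
Tick 1: prefer A, take keg from A; A=[ingot] B=[disk,iron,clip] C=[keg]
Tick 2: prefer B, take disk from B; A=[ingot] B=[iron,clip] C=[keg,disk]
Tick 3: prefer A, take ingot from A; A=[-] B=[iron,clip] C=[keg,disk,ingot]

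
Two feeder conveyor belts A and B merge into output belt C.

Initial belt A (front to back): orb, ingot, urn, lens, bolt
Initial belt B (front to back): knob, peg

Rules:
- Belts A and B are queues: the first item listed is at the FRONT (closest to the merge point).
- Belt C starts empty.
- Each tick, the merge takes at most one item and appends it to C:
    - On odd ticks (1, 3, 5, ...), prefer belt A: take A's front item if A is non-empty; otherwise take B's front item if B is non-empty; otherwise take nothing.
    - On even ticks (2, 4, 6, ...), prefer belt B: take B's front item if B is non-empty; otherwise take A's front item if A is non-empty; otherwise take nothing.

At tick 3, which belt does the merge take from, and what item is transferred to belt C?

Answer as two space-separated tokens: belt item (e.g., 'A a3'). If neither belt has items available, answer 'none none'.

Tick 1: prefer A, take orb from A; A=[ingot,urn,lens,bolt] B=[knob,peg] C=[orb]
Tick 2: prefer B, take knob from B; A=[ingot,urn,lens,bolt] B=[peg] C=[orb,knob]
Tick 3: prefer A, take ingot from A; A=[urn,lens,bolt] B=[peg] C=[orb,knob,ingot]

Answer: A ingot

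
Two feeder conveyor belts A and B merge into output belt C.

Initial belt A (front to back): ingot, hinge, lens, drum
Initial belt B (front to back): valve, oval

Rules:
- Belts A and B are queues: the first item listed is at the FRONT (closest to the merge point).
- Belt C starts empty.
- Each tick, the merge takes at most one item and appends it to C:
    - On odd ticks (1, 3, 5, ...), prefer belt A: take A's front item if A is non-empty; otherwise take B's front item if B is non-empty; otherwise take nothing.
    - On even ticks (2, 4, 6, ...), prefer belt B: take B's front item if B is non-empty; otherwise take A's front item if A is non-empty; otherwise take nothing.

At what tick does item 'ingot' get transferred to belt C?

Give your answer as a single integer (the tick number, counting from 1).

Answer: 1

Derivation:
Tick 1: prefer A, take ingot from A; A=[hinge,lens,drum] B=[valve,oval] C=[ingot]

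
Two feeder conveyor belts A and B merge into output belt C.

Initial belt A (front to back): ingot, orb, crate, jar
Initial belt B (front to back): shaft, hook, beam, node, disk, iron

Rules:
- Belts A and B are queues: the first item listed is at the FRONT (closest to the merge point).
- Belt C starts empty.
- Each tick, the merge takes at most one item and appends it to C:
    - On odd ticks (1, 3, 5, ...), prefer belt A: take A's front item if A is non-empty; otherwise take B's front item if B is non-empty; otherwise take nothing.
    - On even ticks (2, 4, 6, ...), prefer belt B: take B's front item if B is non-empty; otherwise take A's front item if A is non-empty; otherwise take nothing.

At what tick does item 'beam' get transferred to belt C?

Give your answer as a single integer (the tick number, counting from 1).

Tick 1: prefer A, take ingot from A; A=[orb,crate,jar] B=[shaft,hook,beam,node,disk,iron] C=[ingot]
Tick 2: prefer B, take shaft from B; A=[orb,crate,jar] B=[hook,beam,node,disk,iron] C=[ingot,shaft]
Tick 3: prefer A, take orb from A; A=[crate,jar] B=[hook,beam,node,disk,iron] C=[ingot,shaft,orb]
Tick 4: prefer B, take hook from B; A=[crate,jar] B=[beam,node,disk,iron] C=[ingot,shaft,orb,hook]
Tick 5: prefer A, take crate from A; A=[jar] B=[beam,node,disk,iron] C=[ingot,shaft,orb,hook,crate]
Tick 6: prefer B, take beam from B; A=[jar] B=[node,disk,iron] C=[ingot,shaft,orb,hook,crate,beam]

Answer: 6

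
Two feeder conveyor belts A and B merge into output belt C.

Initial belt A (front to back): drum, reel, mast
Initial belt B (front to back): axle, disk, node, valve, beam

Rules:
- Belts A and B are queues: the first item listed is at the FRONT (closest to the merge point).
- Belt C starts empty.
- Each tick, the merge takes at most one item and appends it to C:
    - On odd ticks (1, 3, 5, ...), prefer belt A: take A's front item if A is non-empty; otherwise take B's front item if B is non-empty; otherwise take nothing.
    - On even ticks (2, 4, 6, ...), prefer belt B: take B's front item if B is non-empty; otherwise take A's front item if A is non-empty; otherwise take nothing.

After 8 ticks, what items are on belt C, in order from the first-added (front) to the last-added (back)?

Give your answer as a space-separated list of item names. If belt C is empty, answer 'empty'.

Tick 1: prefer A, take drum from A; A=[reel,mast] B=[axle,disk,node,valve,beam] C=[drum]
Tick 2: prefer B, take axle from B; A=[reel,mast] B=[disk,node,valve,beam] C=[drum,axle]
Tick 3: prefer A, take reel from A; A=[mast] B=[disk,node,valve,beam] C=[drum,axle,reel]
Tick 4: prefer B, take disk from B; A=[mast] B=[node,valve,beam] C=[drum,axle,reel,disk]
Tick 5: prefer A, take mast from A; A=[-] B=[node,valve,beam] C=[drum,axle,reel,disk,mast]
Tick 6: prefer B, take node from B; A=[-] B=[valve,beam] C=[drum,axle,reel,disk,mast,node]
Tick 7: prefer A, take valve from B; A=[-] B=[beam] C=[drum,axle,reel,disk,mast,node,valve]
Tick 8: prefer B, take beam from B; A=[-] B=[-] C=[drum,axle,reel,disk,mast,node,valve,beam]

Answer: drum axle reel disk mast node valve beam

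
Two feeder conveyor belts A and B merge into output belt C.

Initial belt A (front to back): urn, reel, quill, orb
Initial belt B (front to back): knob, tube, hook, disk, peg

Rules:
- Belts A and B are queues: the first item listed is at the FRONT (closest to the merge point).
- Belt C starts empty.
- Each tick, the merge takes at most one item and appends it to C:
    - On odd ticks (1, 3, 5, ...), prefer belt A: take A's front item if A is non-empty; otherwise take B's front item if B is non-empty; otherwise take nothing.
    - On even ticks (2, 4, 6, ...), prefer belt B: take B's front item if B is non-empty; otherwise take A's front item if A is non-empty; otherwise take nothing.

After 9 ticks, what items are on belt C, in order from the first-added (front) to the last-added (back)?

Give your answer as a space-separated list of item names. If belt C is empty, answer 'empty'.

Tick 1: prefer A, take urn from A; A=[reel,quill,orb] B=[knob,tube,hook,disk,peg] C=[urn]
Tick 2: prefer B, take knob from B; A=[reel,quill,orb] B=[tube,hook,disk,peg] C=[urn,knob]
Tick 3: prefer A, take reel from A; A=[quill,orb] B=[tube,hook,disk,peg] C=[urn,knob,reel]
Tick 4: prefer B, take tube from B; A=[quill,orb] B=[hook,disk,peg] C=[urn,knob,reel,tube]
Tick 5: prefer A, take quill from A; A=[orb] B=[hook,disk,peg] C=[urn,knob,reel,tube,quill]
Tick 6: prefer B, take hook from B; A=[orb] B=[disk,peg] C=[urn,knob,reel,tube,quill,hook]
Tick 7: prefer A, take orb from A; A=[-] B=[disk,peg] C=[urn,knob,reel,tube,quill,hook,orb]
Tick 8: prefer B, take disk from B; A=[-] B=[peg] C=[urn,knob,reel,tube,quill,hook,orb,disk]
Tick 9: prefer A, take peg from B; A=[-] B=[-] C=[urn,knob,reel,tube,quill,hook,orb,disk,peg]

Answer: urn knob reel tube quill hook orb disk peg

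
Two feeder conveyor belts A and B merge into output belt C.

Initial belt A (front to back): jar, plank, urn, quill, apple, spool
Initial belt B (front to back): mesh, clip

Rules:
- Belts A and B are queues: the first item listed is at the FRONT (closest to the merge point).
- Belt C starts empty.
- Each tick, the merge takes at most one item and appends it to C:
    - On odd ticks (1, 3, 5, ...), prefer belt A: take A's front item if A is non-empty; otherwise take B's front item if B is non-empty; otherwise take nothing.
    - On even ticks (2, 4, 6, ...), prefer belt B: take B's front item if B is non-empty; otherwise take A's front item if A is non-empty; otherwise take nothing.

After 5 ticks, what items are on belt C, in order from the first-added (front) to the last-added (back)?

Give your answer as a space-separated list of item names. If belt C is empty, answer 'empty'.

Tick 1: prefer A, take jar from A; A=[plank,urn,quill,apple,spool] B=[mesh,clip] C=[jar]
Tick 2: prefer B, take mesh from B; A=[plank,urn,quill,apple,spool] B=[clip] C=[jar,mesh]
Tick 3: prefer A, take plank from A; A=[urn,quill,apple,spool] B=[clip] C=[jar,mesh,plank]
Tick 4: prefer B, take clip from B; A=[urn,quill,apple,spool] B=[-] C=[jar,mesh,plank,clip]
Tick 5: prefer A, take urn from A; A=[quill,apple,spool] B=[-] C=[jar,mesh,plank,clip,urn]

Answer: jar mesh plank clip urn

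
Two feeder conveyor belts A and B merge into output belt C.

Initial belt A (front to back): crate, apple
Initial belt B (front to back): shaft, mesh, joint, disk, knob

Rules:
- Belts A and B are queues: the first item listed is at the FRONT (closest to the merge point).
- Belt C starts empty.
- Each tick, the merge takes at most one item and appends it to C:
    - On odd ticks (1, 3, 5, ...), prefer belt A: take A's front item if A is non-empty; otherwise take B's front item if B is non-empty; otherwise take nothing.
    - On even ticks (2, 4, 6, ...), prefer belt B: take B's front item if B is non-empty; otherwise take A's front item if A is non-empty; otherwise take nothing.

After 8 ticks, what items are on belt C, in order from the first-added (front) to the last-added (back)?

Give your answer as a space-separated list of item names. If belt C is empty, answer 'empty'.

Tick 1: prefer A, take crate from A; A=[apple] B=[shaft,mesh,joint,disk,knob] C=[crate]
Tick 2: prefer B, take shaft from B; A=[apple] B=[mesh,joint,disk,knob] C=[crate,shaft]
Tick 3: prefer A, take apple from A; A=[-] B=[mesh,joint,disk,knob] C=[crate,shaft,apple]
Tick 4: prefer B, take mesh from B; A=[-] B=[joint,disk,knob] C=[crate,shaft,apple,mesh]
Tick 5: prefer A, take joint from B; A=[-] B=[disk,knob] C=[crate,shaft,apple,mesh,joint]
Tick 6: prefer B, take disk from B; A=[-] B=[knob] C=[crate,shaft,apple,mesh,joint,disk]
Tick 7: prefer A, take knob from B; A=[-] B=[-] C=[crate,shaft,apple,mesh,joint,disk,knob]
Tick 8: prefer B, both empty, nothing taken; A=[-] B=[-] C=[crate,shaft,apple,mesh,joint,disk,knob]

Answer: crate shaft apple mesh joint disk knob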